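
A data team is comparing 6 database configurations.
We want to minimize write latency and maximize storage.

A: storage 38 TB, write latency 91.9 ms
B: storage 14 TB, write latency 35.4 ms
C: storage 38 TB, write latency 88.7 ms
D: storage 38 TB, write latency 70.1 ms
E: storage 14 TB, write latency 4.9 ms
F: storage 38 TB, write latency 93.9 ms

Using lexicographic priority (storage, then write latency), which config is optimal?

First maximize storage: best is 38, kept {A, C, D, F}.
Then minimize write latency: best is 70.1, kept {D}.

D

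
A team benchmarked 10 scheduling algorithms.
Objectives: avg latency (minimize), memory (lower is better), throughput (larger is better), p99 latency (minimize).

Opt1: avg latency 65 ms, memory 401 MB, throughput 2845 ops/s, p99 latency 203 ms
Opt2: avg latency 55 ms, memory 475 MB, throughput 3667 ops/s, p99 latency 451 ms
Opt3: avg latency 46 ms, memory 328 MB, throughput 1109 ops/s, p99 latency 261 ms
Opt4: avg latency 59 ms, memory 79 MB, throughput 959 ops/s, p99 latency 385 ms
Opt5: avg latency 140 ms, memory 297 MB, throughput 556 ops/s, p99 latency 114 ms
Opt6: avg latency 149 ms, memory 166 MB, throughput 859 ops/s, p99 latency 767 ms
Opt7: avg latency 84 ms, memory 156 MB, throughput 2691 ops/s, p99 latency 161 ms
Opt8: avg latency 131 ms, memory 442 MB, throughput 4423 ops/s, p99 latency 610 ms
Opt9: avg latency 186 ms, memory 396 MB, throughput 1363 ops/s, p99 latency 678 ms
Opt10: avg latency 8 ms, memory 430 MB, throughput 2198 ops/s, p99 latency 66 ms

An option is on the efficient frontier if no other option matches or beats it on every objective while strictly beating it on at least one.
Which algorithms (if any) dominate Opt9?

Opt7

Opt7: avg latency 84≤186, memory 156≤396, throughput 2691≥1363, p99 latency 161≤678 — dominates Opt9.
Others (Opt1, Opt2, Opt3, Opt4, Opt5, Opt6, Opt8, Opt10) are each worse than Opt9 on at least one objective.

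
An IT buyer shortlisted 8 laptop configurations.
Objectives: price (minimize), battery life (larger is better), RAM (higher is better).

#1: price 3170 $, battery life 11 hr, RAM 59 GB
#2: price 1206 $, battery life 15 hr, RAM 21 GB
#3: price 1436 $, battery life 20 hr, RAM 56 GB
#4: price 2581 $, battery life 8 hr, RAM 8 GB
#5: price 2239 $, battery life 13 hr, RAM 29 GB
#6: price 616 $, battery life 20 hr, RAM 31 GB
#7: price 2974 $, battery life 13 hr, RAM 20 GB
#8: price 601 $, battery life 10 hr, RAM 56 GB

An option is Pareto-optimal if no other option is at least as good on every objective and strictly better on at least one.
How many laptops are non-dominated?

4

#1: not dominated (best RAM).
#2: dominated by #6 (price 616≤1206, battery life 20≥15, RAM 31≥21).
#3: not dominated.
#4: dominated by #2 (price 1206≤2581, battery life 15≥8, RAM 21≥8).
#5: dominated by #3 (price 1436≤2239, battery life 20≥13, RAM 56≥29).
#6: not dominated.
#7: dominated by #2 (price 1206≤2974, battery life 15≥13, RAM 21≥20).
#8: not dominated (best price).
Pareto-optimal: #1, #3, #6, #8 → 4.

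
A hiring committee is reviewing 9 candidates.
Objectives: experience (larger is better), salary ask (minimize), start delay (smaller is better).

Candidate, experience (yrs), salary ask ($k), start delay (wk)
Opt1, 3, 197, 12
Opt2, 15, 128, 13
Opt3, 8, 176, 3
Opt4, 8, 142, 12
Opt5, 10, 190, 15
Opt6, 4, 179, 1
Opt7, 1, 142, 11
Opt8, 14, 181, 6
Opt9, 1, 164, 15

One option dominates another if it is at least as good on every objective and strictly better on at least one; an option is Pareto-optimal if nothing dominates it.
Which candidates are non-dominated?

Opt1: dominated by Opt3 (experience 8≥3, salary ask 176≤197, start delay 3≤12).
Opt2: not dominated (best experience).
Opt3: not dominated.
Opt4: not dominated.
Opt5: dominated by Opt2 (experience 15≥10, salary ask 128≤190, start delay 13≤15).
Opt6: not dominated (best start delay).
Opt7: not dominated.
Opt8: not dominated.
Opt9: dominated by Opt2 (experience 15≥1, salary ask 128≤164, start delay 13≤15).

Opt2, Opt3, Opt4, Opt6, Opt7, Opt8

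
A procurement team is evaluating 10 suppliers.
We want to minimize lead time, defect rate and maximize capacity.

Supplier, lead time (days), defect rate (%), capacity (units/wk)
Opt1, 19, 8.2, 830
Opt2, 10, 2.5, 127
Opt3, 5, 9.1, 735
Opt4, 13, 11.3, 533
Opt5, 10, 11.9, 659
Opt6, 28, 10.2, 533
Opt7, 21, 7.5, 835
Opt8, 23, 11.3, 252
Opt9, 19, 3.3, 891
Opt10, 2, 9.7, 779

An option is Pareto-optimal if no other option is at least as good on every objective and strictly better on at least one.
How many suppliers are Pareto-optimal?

4

Opt1: dominated by Opt9 (lead time 19≤19, defect rate 3.3≤8.2, capacity 891≥830).
Opt2: not dominated (best defect rate).
Opt3: not dominated.
Opt4: dominated by Opt3 (lead time 5≤13, defect rate 9.1≤11.3, capacity 735≥533).
Opt5: dominated by Opt3 (lead time 5≤10, defect rate 9.1≤11.9, capacity 735≥659).
Opt6: dominated by Opt1 (lead time 19≤28, defect rate 8.2≤10.2, capacity 830≥533).
Opt7: dominated by Opt9 (lead time 19≤21, defect rate 3.3≤7.5, capacity 891≥835).
Opt8: dominated by Opt1 (lead time 19≤23, defect rate 8.2≤11.3, capacity 830≥252).
Opt9: not dominated (best capacity).
Opt10: not dominated (best lead time).
Pareto-optimal: Opt2, Opt3, Opt9, Opt10 → 4.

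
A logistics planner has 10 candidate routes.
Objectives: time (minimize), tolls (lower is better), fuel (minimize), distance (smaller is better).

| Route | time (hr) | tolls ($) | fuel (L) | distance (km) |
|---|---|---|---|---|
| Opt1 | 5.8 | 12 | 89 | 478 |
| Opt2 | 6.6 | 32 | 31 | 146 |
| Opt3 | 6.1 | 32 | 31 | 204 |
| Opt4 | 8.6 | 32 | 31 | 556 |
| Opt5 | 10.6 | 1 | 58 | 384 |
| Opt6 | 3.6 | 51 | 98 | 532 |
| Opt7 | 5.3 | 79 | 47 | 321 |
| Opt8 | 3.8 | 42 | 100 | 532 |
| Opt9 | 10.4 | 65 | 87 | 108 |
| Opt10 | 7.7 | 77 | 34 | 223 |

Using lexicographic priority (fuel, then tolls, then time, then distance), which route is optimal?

Opt3

First minimize fuel: best is 31, kept {Opt2, Opt3, Opt4}.
Then minimize tolls: best is 32, kept {Opt2, Opt3, Opt4}.
Then minimize time: best is 6.1, kept {Opt3}.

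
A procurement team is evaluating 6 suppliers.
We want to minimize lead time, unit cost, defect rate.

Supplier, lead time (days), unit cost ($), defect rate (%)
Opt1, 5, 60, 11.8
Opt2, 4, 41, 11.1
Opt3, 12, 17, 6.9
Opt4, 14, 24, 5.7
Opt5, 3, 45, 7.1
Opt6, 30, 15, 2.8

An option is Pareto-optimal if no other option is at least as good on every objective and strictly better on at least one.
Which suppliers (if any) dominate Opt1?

Opt2, Opt5

Opt2: lead time 4≤5, unit cost 41≤60, defect rate 11.1≤11.8 — dominates Opt1.
Opt5: lead time 3≤5, unit cost 45≤60, defect rate 7.1≤11.8 — dominates Opt1.
Others (Opt3, Opt4, Opt6) are each worse than Opt1 on at least one objective.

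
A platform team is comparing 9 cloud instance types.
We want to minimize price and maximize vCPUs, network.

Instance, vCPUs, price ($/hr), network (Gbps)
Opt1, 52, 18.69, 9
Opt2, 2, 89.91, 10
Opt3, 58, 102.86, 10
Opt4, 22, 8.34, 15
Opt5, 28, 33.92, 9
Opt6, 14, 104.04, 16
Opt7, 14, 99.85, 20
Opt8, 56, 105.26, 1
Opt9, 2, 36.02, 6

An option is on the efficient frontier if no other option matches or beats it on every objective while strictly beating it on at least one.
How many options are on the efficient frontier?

4

Opt1: not dominated.
Opt2: dominated by Opt4 (vCPUs 22≥2, price 8.34≤89.91, network 15≥10).
Opt3: not dominated (best vCPUs).
Opt4: not dominated (best price).
Opt5: dominated by Opt1 (vCPUs 52≥28, price 18.69≤33.92, network 9≥9).
Opt6: dominated by Opt7 (vCPUs 14≥14, price 99.85≤104.04, network 20≥16).
Opt7: not dominated (best network).
Opt8: dominated by Opt3 (vCPUs 58≥56, price 102.86≤105.26, network 10≥1).
Opt9: dominated by Opt1 (vCPUs 52≥2, price 18.69≤36.02, network 9≥6).
Pareto-optimal: Opt1, Opt3, Opt4, Opt7 → 4.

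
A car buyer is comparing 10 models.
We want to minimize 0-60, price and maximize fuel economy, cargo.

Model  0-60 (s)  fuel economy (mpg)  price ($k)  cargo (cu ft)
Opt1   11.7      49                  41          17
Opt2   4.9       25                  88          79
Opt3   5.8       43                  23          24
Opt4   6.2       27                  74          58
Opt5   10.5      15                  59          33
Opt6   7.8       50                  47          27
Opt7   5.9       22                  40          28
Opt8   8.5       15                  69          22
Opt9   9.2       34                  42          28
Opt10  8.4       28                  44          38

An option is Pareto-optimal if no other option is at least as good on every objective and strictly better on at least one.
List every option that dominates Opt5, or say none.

Opt10: 0-60 8.4≤10.5, fuel economy 28≥15, price 44≤59, cargo 38≥33 — dominates Opt5.
Others (Opt1, Opt2, Opt3, Opt4, Opt6, Opt7, Opt8, Opt9) are each worse than Opt5 on at least one objective.

Opt10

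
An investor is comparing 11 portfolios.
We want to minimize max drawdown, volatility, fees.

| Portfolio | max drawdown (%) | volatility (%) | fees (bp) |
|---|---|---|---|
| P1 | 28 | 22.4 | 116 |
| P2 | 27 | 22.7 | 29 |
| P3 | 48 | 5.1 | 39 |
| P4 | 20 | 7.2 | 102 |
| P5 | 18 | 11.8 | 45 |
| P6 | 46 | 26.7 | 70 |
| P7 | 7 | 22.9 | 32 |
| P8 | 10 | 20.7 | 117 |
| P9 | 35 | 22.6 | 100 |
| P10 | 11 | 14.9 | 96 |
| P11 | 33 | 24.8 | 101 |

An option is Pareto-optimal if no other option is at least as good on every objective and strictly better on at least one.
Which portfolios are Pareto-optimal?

P2, P3, P4, P5, P7, P8, P10

P1: dominated by P4 (max drawdown 20≤28, volatility 7.2≤22.4, fees 102≤116).
P2: not dominated (best fees).
P3: not dominated (best volatility).
P4: not dominated.
P5: not dominated.
P6: dominated by P2 (max drawdown 27≤46, volatility 22.7≤26.7, fees 29≤70).
P7: not dominated (best max drawdown).
P8: not dominated.
P9: dominated by P5 (max drawdown 18≤35, volatility 11.8≤22.6, fees 45≤100).
P10: not dominated.
P11: dominated by P2 (max drawdown 27≤33, volatility 22.7≤24.8, fees 29≤101).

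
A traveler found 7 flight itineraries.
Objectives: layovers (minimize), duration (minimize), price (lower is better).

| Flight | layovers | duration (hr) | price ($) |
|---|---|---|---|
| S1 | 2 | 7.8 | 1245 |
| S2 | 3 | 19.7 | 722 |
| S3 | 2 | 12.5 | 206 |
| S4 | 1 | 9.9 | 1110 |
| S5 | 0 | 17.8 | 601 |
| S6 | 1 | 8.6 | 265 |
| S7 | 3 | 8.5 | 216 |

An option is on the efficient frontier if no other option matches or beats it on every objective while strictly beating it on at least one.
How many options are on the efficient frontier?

5

S1: not dominated (best duration).
S2: dominated by S3 (layovers 2≤3, duration 12.5≤19.7, price 206≤722).
S3: not dominated (best price).
S4: dominated by S6 (layovers 1≤1, duration 8.6≤9.9, price 265≤1110).
S5: not dominated (best layovers).
S6: not dominated.
S7: not dominated.
Pareto-optimal: S1, S3, S5, S6, S7 → 5.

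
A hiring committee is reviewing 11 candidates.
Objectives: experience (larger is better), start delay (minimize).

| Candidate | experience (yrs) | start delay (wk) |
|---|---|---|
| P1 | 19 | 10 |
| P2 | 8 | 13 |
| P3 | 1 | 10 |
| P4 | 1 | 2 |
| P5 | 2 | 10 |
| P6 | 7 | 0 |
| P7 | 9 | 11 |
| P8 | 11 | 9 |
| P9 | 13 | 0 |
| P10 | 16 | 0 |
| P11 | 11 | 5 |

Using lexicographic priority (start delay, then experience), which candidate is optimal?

P10

First minimize start delay: best is 0, kept {P6, P9, P10}.
Then maximize experience: best is 16, kept {P10}.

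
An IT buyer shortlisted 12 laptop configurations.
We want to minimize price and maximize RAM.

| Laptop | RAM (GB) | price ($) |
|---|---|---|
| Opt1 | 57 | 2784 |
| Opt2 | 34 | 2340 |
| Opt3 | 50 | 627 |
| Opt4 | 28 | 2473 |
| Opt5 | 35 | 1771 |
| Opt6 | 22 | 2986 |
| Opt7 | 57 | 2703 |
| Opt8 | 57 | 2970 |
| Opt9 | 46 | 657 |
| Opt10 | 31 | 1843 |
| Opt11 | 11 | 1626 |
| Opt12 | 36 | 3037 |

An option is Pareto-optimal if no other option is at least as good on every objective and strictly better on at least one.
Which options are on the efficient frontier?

Opt1: dominated by Opt7 (RAM 57≥57, price 2703≤2784).
Opt2: dominated by Opt3 (RAM 50≥34, price 627≤2340).
Opt3: not dominated (best price).
Opt4: dominated by Opt2 (RAM 34≥28, price 2340≤2473).
Opt5: dominated by Opt3 (RAM 50≥35, price 627≤1771).
Opt6: dominated by Opt1 (RAM 57≥22, price 2784≤2986).
Opt7: not dominated.
Opt8: dominated by Opt1 (RAM 57≥57, price 2784≤2970).
Opt9: dominated by Opt3 (RAM 50≥46, price 627≤657).
Opt10: dominated by Opt3 (RAM 50≥31, price 627≤1843).
Opt11: dominated by Opt3 (RAM 50≥11, price 627≤1626).
Opt12: dominated by Opt1 (RAM 57≥36, price 2784≤3037).

Opt3, Opt7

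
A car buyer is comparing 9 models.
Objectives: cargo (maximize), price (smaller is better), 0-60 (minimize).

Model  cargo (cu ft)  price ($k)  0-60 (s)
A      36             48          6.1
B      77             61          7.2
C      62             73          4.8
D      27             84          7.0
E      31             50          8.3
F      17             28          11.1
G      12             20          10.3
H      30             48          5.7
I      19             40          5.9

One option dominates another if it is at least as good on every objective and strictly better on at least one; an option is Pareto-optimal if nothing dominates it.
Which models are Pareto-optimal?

A, B, C, F, G, H, I

A: not dominated.
B: not dominated (best cargo).
C: not dominated (best 0-60).
D: dominated by A (cargo 36≥27, price 48≤84, 0-60 6.1≤7.0).
E: dominated by A (cargo 36≥31, price 48≤50, 0-60 6.1≤8.3).
F: not dominated.
G: not dominated (best price).
H: not dominated.
I: not dominated.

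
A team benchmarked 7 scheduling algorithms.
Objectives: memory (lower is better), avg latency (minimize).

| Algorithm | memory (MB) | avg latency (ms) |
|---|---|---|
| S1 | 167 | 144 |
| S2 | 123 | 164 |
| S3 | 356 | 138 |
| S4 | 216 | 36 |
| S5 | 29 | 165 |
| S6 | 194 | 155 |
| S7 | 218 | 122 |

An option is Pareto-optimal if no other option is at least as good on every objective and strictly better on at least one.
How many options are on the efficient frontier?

4

S1: not dominated.
S2: not dominated.
S3: dominated by S4 (memory 216≤356, avg latency 36≤138).
S4: not dominated (best avg latency).
S5: not dominated (best memory).
S6: dominated by S1 (memory 167≤194, avg latency 144≤155).
S7: dominated by S4 (memory 216≤218, avg latency 36≤122).
Pareto-optimal: S1, S2, S4, S5 → 4.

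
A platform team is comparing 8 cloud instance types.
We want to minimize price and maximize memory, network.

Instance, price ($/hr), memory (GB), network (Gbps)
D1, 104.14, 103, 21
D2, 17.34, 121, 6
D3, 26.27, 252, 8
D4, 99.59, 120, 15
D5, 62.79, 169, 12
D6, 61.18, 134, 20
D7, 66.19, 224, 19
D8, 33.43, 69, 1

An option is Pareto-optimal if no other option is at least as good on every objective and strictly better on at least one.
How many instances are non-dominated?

D1: not dominated (best network).
D2: not dominated (best price).
D3: not dominated (best memory).
D4: dominated by D6 (price 61.18≤99.59, memory 134≥120, network 20≥15).
D5: not dominated.
D6: not dominated.
D7: not dominated.
D8: dominated by D2 (price 17.34≤33.43, memory 121≥69, network 6≥1).
Pareto-optimal: D1, D2, D3, D5, D6, D7 → 6.

6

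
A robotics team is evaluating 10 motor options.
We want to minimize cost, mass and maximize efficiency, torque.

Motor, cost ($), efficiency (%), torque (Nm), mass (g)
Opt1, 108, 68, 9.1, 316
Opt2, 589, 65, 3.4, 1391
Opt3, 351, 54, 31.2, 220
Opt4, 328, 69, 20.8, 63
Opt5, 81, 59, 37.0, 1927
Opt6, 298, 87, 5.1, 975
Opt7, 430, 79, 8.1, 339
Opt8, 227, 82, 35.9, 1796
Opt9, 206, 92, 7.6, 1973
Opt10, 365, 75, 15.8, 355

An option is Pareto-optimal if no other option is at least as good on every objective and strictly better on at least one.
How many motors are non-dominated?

9

Opt1: not dominated.
Opt2: dominated by Opt1 (cost 108≤589, efficiency 68≥65, torque 9.1≥3.4, mass 316≤1391).
Opt3: not dominated.
Opt4: not dominated (best mass).
Opt5: not dominated (best cost).
Opt6: not dominated.
Opt7: not dominated.
Opt8: not dominated.
Opt9: not dominated (best efficiency).
Opt10: not dominated.
Pareto-optimal: Opt1, Opt3, Opt4, Opt5, Opt6, Opt7, Opt8, Opt9, Opt10 → 9.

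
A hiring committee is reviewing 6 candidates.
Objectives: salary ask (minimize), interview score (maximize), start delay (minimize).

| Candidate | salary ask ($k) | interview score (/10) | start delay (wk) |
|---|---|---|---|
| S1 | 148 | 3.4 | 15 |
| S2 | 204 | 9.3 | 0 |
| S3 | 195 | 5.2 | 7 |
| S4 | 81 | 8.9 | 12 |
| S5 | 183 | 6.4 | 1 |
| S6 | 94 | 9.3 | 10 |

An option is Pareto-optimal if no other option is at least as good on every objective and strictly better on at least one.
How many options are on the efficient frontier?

4

S1: dominated by S4 (salary ask 81≤148, interview score 8.9≥3.4, start delay 12≤15).
S2: not dominated (best start delay).
S3: dominated by S5 (salary ask 183≤195, interview score 6.4≥5.2, start delay 1≤7).
S4: not dominated (best salary ask).
S5: not dominated.
S6: not dominated.
Pareto-optimal: S2, S4, S5, S6 → 4.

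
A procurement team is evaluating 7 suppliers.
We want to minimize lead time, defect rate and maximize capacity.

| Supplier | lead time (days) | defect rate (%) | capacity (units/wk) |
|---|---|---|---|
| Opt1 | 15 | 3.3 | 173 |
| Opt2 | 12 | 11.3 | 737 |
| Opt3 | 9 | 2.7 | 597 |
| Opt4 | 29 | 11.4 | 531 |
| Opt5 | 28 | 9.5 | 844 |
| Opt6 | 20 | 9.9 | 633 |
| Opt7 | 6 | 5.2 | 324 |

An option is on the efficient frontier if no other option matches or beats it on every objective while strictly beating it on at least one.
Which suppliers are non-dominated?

Opt2, Opt3, Opt5, Opt6, Opt7

Opt1: dominated by Opt3 (lead time 9≤15, defect rate 2.7≤3.3, capacity 597≥173).
Opt2: not dominated.
Opt3: not dominated (best defect rate).
Opt4: dominated by Opt2 (lead time 12≤29, defect rate 11.3≤11.4, capacity 737≥531).
Opt5: not dominated (best capacity).
Opt6: not dominated.
Opt7: not dominated (best lead time).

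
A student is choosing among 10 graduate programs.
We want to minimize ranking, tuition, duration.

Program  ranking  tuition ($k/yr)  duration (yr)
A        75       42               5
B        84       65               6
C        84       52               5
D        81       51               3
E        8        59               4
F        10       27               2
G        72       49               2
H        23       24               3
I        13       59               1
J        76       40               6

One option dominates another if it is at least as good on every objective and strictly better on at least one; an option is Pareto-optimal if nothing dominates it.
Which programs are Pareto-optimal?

E, F, H, I

A: dominated by F (ranking 10≤75, tuition 27≤42, duration 2≤5).
B: dominated by A (ranking 75≤84, tuition 42≤65, duration 5≤6).
C: dominated by A (ranking 75≤84, tuition 42≤52, duration 5≤5).
D: dominated by F (ranking 10≤81, tuition 27≤51, duration 2≤3).
E: not dominated (best ranking).
F: not dominated.
G: dominated by F (ranking 10≤72, tuition 27≤49, duration 2≤2).
H: not dominated (best tuition).
I: not dominated (best duration).
J: dominated by F (ranking 10≤76, tuition 27≤40, duration 2≤6).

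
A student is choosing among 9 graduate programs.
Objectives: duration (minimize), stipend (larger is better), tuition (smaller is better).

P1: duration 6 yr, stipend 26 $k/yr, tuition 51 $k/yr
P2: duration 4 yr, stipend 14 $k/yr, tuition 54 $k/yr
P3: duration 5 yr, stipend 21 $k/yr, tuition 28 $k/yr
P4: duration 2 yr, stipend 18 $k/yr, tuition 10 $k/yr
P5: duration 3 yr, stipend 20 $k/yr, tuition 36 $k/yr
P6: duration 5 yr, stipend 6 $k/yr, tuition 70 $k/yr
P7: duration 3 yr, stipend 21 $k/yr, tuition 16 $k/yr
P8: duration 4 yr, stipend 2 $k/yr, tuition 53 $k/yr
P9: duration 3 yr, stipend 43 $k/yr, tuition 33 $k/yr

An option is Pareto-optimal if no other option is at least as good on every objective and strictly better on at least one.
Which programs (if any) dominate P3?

P7: duration 3≤5, stipend 21≥21, tuition 16≤28 — dominates P3.
Others (P1, P2, P4, P5, P6, P8, P9) are each worse than P3 on at least one objective.

P7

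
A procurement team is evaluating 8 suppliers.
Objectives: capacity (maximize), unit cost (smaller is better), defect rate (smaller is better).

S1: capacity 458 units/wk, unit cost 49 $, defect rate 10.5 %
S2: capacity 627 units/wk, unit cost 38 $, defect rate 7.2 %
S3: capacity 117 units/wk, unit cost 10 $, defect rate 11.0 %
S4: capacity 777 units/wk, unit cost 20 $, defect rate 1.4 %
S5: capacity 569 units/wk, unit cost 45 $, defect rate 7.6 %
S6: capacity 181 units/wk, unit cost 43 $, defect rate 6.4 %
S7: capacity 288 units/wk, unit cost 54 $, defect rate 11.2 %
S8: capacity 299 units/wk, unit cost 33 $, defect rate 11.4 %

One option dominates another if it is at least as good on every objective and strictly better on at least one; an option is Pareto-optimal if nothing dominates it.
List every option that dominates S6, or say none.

S4: capacity 777≥181, unit cost 20≤43, defect rate 1.4≤6.4 — dominates S6.
Others (S1, S2, S3, S5, S7, S8) are each worse than S6 on at least one objective.

S4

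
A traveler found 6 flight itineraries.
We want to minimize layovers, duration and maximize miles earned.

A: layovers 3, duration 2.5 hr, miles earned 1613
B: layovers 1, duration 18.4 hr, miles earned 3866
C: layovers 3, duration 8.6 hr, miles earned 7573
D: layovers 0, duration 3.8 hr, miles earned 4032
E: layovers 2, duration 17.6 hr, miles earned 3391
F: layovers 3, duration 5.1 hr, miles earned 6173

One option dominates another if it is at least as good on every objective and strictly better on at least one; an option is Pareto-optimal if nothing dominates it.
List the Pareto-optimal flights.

A: not dominated (best duration).
B: dominated by D (layovers 0≤1, duration 3.8≤18.4, miles earned 4032≥3866).
C: not dominated (best miles earned).
D: not dominated (best layovers).
E: dominated by D (layovers 0≤2, duration 3.8≤17.6, miles earned 4032≥3391).
F: not dominated.

A, C, D, F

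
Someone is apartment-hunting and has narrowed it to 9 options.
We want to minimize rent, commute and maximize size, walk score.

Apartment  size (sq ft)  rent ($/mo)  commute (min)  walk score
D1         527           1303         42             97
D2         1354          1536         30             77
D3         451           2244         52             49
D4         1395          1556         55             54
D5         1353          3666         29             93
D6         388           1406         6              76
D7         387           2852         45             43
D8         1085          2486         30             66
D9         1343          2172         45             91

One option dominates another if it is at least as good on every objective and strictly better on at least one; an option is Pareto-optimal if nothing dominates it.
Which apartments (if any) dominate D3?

D1, D2, D9

D1: size 527≥451, rent 1303≤2244, commute 42≤52, walk score 97≥49 — dominates D3.
D2: size 1354≥451, rent 1536≤2244, commute 30≤52, walk score 77≥49 — dominates D3.
D9: size 1343≥451, rent 2172≤2244, commute 45≤52, walk score 91≥49 — dominates D3.
Others (D4, D5, D6, D7, D8) are each worse than D3 on at least one objective.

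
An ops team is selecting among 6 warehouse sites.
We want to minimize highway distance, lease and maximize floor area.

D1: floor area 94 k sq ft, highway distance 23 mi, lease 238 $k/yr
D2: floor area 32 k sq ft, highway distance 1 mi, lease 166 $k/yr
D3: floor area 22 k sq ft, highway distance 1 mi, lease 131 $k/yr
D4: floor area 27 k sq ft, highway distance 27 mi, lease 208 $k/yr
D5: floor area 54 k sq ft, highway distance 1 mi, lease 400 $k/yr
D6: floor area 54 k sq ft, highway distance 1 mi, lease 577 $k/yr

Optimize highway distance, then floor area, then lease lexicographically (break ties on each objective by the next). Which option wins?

D5

First minimize highway distance: best is 1, kept {D2, D3, D5, D6}.
Then maximize floor area: best is 54, kept {D5, D6}.
Then minimize lease: best is 400, kept {D5}.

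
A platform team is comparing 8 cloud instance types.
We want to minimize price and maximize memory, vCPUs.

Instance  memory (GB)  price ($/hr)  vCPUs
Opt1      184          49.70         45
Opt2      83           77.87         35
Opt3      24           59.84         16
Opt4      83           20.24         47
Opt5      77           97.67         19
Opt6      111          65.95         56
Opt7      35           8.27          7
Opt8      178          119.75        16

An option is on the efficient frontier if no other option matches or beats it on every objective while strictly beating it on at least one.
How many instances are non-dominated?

Opt1: not dominated (best memory).
Opt2: dominated by Opt1 (memory 184≥83, price 49.70≤77.87, vCPUs 45≥35).
Opt3: dominated by Opt1 (memory 184≥24, price 49.70≤59.84, vCPUs 45≥16).
Opt4: not dominated.
Opt5: dominated by Opt1 (memory 184≥77, price 49.70≤97.67, vCPUs 45≥19).
Opt6: not dominated (best vCPUs).
Opt7: not dominated (best price).
Opt8: dominated by Opt1 (memory 184≥178, price 49.70≤119.75, vCPUs 45≥16).
Pareto-optimal: Opt1, Opt4, Opt6, Opt7 → 4.

4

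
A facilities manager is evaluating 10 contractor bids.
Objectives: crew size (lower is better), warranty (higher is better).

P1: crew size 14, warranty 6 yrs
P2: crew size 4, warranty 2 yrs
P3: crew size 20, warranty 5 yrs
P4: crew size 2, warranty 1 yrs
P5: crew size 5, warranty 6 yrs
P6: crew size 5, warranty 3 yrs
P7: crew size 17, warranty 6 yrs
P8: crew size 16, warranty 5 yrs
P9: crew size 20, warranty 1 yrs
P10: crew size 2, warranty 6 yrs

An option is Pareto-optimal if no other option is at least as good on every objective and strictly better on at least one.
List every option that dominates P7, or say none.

P1, P5, P10

P1: crew size 14≤17, warranty 6≥6 — dominates P7.
P5: crew size 5≤17, warranty 6≥6 — dominates P7.
P10: crew size 2≤17, warranty 6≥6 — dominates P7.
Others (P2, P3, P4, P6, P8, P9) are each worse than P7 on at least one objective.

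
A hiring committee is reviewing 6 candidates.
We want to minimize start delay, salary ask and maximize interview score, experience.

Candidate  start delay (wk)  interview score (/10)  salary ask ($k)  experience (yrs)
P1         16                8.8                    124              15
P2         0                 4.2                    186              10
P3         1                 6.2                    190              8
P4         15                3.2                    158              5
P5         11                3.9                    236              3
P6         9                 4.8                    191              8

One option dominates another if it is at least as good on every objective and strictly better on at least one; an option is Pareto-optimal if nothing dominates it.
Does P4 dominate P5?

P4 vs P5: P4 is worse on start delay (15 vs 11), so it does not dominate P5.

No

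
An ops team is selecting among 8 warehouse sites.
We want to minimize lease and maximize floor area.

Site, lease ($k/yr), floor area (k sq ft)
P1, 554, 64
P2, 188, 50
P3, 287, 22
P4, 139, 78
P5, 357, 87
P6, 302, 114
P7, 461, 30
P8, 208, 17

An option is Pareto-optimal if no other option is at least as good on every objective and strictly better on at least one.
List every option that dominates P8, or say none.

P2, P4

P2: lease 188≤208, floor area 50≥17 — dominates P8.
P4: lease 139≤208, floor area 78≥17 — dominates P8.
Others (P1, P3, P5, P6, P7) are each worse than P8 on at least one objective.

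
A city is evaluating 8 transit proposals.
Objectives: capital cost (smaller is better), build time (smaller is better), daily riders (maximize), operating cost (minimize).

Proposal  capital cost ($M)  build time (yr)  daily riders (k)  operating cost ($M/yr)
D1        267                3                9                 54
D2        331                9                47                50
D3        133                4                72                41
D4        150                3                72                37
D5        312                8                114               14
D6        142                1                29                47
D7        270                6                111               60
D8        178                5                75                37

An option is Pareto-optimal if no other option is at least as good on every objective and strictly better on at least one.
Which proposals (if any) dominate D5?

none

D1: worse on daily riders (9 vs 114).
D2: worse on capital cost (331 vs 312).
D3: worse on daily riders (72 vs 114).
D4: worse on daily riders (72 vs 114).
D6: worse on daily riders (29 vs 114).
D7: worse on daily riders (111 vs 114).
D8: worse on daily riders (75 vs 114).
No option dominates D5.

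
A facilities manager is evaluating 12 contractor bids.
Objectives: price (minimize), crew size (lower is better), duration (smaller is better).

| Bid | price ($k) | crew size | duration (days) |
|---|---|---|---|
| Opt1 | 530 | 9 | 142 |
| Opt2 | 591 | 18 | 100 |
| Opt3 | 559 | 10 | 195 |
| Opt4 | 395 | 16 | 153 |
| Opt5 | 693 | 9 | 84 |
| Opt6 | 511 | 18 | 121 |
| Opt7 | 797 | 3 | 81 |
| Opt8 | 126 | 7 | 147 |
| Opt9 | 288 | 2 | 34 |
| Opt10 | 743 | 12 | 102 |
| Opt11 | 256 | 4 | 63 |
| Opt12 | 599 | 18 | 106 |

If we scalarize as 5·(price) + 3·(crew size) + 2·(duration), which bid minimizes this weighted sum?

Opt8

Opt1: 5·530 + 3·9 + 2·142 = 2961
Opt2: 5·591 + 3·18 + 2·100 = 3209
Opt3: 5·559 + 3·10 + 2·195 = 3215
Opt4: 5·395 + 3·16 + 2·153 = 2329
Opt5: 5·693 + 3·9 + 2·84 = 3660
Opt6: 5·511 + 3·18 + 2·121 = 2851
Opt7: 5·797 + 3·3 + 2·81 = 4156
Opt8: 5·126 + 3·7 + 2·147 = 945
Opt9: 5·288 + 3·2 + 2·34 = 1514
Opt10: 5·743 + 3·12 + 2·102 = 3955
Opt11: 5·256 + 3·4 + 2·63 = 1418
Opt12: 5·599 + 3·18 + 2·106 = 3261
Lowest: Opt8 at 945.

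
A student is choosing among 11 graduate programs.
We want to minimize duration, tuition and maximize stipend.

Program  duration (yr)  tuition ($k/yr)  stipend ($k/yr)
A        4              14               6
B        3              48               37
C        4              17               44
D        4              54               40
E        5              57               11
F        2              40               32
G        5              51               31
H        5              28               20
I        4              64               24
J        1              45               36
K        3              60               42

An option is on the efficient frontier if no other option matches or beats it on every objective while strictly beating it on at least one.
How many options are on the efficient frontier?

A: not dominated (best tuition).
B: not dominated.
C: not dominated (best stipend).
D: dominated by C (duration 4≤4, tuition 17≤54, stipend 44≥40).
E: dominated by B (duration 3≤5, tuition 48≤57, stipend 37≥11).
F: not dominated.
G: dominated by B (duration 3≤5, tuition 48≤51, stipend 37≥31).
H: dominated by C (duration 4≤5, tuition 17≤28, stipend 44≥20).
I: dominated by B (duration 3≤4, tuition 48≤64, stipend 37≥24).
J: not dominated (best duration).
K: not dominated.
Pareto-optimal: A, B, C, F, J, K → 6.

6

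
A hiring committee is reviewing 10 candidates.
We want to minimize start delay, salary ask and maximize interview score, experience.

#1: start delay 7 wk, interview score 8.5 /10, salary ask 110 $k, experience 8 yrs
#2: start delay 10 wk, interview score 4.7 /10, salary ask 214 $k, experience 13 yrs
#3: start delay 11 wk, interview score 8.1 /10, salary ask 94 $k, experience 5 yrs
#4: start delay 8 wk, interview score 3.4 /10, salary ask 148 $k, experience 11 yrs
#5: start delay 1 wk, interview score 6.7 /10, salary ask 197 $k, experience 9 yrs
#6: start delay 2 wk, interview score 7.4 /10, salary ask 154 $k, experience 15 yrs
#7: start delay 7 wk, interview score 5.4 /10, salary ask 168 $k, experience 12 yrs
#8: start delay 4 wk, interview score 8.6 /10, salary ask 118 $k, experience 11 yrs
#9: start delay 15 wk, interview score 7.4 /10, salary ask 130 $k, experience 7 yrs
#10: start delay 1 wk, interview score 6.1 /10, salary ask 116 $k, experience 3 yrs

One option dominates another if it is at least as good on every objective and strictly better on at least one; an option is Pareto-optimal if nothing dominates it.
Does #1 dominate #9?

Yes

#1 vs #9: start delay 7≤15, interview score 8.5≥7.4, salary ask 110≤130, experience 8≥7 — #1 is at least as good on every objective with at least one strict improvement.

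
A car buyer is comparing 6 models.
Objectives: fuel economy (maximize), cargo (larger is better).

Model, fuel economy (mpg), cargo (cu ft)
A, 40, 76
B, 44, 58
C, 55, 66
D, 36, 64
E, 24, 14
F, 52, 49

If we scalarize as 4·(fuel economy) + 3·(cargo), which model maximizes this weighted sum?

A: 4·40 + 3·76 = 388
B: 4·44 + 3·58 = 350
C: 4·55 + 3·66 = 418
D: 4·36 + 3·64 = 336
E: 4·24 + 3·14 = 138
F: 4·52 + 3·49 = 355
Highest: C at 418.

C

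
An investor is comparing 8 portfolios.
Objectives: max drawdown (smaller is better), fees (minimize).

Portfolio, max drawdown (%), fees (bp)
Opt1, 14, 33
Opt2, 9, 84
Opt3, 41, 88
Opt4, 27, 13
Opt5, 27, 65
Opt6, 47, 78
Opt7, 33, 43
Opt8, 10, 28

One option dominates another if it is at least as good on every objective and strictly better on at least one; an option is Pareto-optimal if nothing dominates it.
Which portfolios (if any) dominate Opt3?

Opt1: max drawdown 14≤41, fees 33≤88 — dominates Opt3.
Opt2: max drawdown 9≤41, fees 84≤88 — dominates Opt3.
Opt4: max drawdown 27≤41, fees 13≤88 — dominates Opt3.
Opt5: max drawdown 27≤41, fees 65≤88 — dominates Opt3.
Opt7: max drawdown 33≤41, fees 43≤88 — dominates Opt3.
Opt8: max drawdown 10≤41, fees 28≤88 — dominates Opt3.
Others (Opt6) are each worse than Opt3 on at least one objective.

Opt1, Opt2, Opt4, Opt5, Opt7, Opt8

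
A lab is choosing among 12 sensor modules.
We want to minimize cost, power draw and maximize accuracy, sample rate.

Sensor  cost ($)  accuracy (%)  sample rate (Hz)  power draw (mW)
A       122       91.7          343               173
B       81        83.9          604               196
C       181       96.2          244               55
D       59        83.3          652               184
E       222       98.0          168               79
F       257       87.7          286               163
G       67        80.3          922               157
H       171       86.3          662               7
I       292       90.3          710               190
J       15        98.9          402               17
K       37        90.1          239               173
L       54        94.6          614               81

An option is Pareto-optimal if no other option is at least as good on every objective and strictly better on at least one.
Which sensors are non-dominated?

D, G, H, I, J, L

A: dominated by J (cost 15≤122, accuracy 98.9≥91.7, sample rate 402≥343, power draw 17≤173).
B: dominated by L (cost 54≤81, accuracy 94.6≥83.9, sample rate 614≥604, power draw 81≤196).
C: dominated by J (cost 15≤181, accuracy 98.9≥96.2, sample rate 402≥244, power draw 17≤55).
D: not dominated.
E: dominated by J (cost 15≤222, accuracy 98.9≥98.0, sample rate 402≥168, power draw 17≤79).
F: dominated by J (cost 15≤257, accuracy 98.9≥87.7, sample rate 402≥286, power draw 17≤163).
G: not dominated (best sample rate).
H: not dominated (best power draw).
I: not dominated.
J: not dominated (best cost).
K: dominated by J (cost 15≤37, accuracy 98.9≥90.1, sample rate 402≥239, power draw 17≤173).
L: not dominated.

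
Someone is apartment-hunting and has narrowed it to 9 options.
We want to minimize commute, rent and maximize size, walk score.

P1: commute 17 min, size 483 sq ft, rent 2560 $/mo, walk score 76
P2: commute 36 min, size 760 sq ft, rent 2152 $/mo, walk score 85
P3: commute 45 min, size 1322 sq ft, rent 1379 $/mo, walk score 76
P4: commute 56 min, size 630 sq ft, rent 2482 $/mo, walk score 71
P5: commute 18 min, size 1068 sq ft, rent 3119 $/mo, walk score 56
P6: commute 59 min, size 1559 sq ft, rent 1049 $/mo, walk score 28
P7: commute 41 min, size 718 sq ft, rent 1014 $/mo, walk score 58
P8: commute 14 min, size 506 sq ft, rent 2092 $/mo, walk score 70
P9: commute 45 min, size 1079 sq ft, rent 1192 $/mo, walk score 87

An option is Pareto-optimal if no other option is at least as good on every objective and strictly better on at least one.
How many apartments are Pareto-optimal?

P1: not dominated.
P2: not dominated.
P3: not dominated.
P4: dominated by P2 (commute 36≤56, size 760≥630, rent 2152≤2482, walk score 85≥71).
P5: not dominated.
P6: not dominated (best size).
P7: not dominated (best rent).
P8: not dominated (best commute).
P9: not dominated (best walk score).
Pareto-optimal: P1, P2, P3, P5, P6, P7, P8, P9 → 8.

8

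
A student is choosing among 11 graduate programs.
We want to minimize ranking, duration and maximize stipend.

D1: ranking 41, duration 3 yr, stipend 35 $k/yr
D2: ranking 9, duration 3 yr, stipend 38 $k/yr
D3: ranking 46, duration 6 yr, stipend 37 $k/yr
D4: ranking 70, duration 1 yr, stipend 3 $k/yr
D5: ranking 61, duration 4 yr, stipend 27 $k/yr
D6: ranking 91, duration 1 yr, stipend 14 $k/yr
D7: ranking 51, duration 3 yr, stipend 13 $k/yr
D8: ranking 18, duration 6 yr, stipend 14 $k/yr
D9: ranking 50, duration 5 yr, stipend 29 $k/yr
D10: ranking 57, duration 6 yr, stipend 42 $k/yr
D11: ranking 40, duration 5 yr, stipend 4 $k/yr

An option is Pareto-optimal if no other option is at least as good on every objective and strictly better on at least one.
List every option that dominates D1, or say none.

D2

D2: ranking 9≤41, duration 3≤3, stipend 38≥35 — dominates D1.
Others (D3, D4, D5, D6, D7, D8, D9, D10, D11) are each worse than D1 on at least one objective.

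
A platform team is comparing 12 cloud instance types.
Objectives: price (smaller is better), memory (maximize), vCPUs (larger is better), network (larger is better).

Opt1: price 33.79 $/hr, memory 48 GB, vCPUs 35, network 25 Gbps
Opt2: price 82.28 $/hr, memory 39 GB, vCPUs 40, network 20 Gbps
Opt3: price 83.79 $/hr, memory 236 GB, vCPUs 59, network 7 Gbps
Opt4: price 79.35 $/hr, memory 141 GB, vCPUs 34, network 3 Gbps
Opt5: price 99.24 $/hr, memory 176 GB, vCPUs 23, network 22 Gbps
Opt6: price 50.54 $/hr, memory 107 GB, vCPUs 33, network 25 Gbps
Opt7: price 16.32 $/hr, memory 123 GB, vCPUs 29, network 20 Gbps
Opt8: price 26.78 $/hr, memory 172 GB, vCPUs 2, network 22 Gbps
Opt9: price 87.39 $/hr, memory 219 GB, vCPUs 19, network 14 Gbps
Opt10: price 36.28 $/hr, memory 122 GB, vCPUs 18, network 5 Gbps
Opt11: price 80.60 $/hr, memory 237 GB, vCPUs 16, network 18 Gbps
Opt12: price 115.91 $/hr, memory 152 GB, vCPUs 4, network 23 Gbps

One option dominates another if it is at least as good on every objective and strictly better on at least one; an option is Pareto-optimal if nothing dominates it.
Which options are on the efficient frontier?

Opt1: not dominated.
Opt2: not dominated.
Opt3: not dominated (best vCPUs).
Opt4: not dominated.
Opt5: not dominated.
Opt6: not dominated.
Opt7: not dominated (best price).
Opt8: not dominated.
Opt9: not dominated.
Opt10: dominated by Opt7 (price 16.32≤36.28, memory 123≥122, vCPUs 29≥18, network 20≥5).
Opt11: not dominated (best memory).
Opt12: not dominated.

Opt1, Opt2, Opt3, Opt4, Opt5, Opt6, Opt7, Opt8, Opt9, Opt11, Opt12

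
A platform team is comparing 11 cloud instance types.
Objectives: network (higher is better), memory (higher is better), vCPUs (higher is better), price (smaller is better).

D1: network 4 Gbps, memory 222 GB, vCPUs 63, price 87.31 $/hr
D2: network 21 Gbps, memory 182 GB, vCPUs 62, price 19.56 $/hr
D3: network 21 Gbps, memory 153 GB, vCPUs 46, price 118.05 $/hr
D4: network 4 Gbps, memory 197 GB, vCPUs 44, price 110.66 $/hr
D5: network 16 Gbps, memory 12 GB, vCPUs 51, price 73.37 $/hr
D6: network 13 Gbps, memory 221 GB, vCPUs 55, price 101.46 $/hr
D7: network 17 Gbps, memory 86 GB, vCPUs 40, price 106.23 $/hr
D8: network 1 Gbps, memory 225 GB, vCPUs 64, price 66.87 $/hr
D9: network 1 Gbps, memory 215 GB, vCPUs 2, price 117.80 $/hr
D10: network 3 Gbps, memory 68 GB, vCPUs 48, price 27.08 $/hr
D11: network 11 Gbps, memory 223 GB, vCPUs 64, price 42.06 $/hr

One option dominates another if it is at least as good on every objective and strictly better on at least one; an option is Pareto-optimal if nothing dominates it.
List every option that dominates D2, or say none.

none

D1: worse on network (4 vs 21).
D3: worse on memory (153 vs 182).
D4: worse on network (4 vs 21).
D5: worse on network (16 vs 21).
D6: worse on network (13 vs 21).
D7: worse on network (17 vs 21).
D8: worse on network (1 vs 21).
D9: worse on network (1 vs 21).
D10: worse on network (3 vs 21).
D11: worse on network (11 vs 21).
No option dominates D2.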